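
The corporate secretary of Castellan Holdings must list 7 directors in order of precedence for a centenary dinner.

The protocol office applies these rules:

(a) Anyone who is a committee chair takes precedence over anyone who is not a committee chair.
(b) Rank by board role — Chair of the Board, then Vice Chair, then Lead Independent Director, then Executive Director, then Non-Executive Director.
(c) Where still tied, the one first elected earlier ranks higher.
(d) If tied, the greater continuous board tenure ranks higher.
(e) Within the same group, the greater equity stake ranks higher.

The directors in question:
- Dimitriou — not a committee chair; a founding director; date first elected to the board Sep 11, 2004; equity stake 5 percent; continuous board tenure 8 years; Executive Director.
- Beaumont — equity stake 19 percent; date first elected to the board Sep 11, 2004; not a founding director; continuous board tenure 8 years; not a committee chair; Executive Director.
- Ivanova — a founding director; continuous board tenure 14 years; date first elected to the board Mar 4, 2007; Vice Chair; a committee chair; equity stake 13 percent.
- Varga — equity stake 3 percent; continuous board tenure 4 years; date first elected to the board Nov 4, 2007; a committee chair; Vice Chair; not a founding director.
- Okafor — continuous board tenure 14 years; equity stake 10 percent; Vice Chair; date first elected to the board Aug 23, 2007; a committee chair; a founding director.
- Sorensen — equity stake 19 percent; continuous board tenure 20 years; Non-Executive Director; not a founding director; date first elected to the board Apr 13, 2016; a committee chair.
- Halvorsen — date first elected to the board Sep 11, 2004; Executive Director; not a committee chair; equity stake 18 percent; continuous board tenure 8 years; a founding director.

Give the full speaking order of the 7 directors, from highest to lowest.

By the first rule: Ivanova, Okafor, Varga and Sorensen (each a committee chair); then Beaumont, Halvorsen and Dimitriou (each not a committee chair).
Among Ivanova, Okafor, Varga and Sorensen, by board role: Ivanova, Okafor and Varga (Vice Chair) before Sorensen (Non-Executive Director).
Among Ivanova, Okafor and Varga, by date first elected to the board (earlier first): Ivanova (Mar 4, 2007) before Okafor (Aug 23, 2007) before Varga (Nov 4, 2007).
Beaumont, Halvorsen and Dimitriou are each Executive Director, so the next rule applies.
Beaumont, Halvorsen and Dimitriou all have date first elected to the board Sep 11, 2004, so the next rule applies.
Beaumont, Halvorsen and Dimitriou all have continuous board tenure 8 years, so the next rule applies.
Among Beaumont, Halvorsen and Dimitriou, by equity stake (higher first): Beaumont (19 percent) before Halvorsen (18 percent) before Dimitriou (5 percent).
Full order: Ivanova, Okafor, Varga, Sorensen, Beaumont, Halvorsen, Dimitriou.

Ivanova, Okafor, Varga, Sorensen, Beaumont, Halvorsen, Dimitriou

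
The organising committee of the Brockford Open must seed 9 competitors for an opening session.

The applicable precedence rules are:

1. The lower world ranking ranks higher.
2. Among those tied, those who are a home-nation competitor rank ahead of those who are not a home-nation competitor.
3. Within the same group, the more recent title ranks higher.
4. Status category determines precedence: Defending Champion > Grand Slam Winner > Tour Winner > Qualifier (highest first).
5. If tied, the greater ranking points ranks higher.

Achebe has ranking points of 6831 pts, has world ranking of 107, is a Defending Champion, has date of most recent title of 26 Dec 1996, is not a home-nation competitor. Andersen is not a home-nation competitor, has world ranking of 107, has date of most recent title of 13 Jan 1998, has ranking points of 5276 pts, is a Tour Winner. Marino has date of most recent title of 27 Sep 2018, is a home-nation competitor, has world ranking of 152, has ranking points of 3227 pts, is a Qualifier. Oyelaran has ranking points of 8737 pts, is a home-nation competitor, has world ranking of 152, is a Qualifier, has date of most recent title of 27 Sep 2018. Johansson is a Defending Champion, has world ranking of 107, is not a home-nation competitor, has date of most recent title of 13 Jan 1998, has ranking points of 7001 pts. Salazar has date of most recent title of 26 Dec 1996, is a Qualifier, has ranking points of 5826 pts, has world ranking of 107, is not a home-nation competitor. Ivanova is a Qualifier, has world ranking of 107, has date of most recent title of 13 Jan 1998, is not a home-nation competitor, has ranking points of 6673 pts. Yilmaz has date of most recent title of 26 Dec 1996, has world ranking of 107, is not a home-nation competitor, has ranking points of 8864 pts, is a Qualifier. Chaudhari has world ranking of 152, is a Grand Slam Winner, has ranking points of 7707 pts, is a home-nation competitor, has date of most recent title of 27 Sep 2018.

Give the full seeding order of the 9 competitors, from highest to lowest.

Johansson, Andersen, Ivanova, Achebe, Yilmaz, Salazar, Chaudhari, Oyelaran, Marino

By world ranking (lower first): Johansson, Andersen, Ivanova, Achebe, Yilmaz and Salazar (each 107); then Chaudhari, Oyelaran and Marino (each 152).
Johansson, Andersen, Ivanova, Achebe, Yilmaz and Salazar are each not a home-nation competitor, so the next rule applies.
Among Johansson, Andersen, Ivanova, Achebe, Yilmaz and Salazar, by date of most recent title (later first): Johansson, Andersen and Ivanova (13 Jan 1998) before Achebe, Yilmaz and Salazar (26 Dec 1996).
Among Johansson, Andersen and Ivanova, by status category: Johansson (Defending Champion) before Andersen (Tour Winner) before Ivanova (Qualifier).
Among Achebe, Yilmaz and Salazar, by status category: Achebe (Defending Champion) before Yilmaz and Salazar (Qualifier).
Among Yilmaz and Salazar, by ranking points (higher first): Yilmaz (8864 pts) before Salazar (5826 pts).
Chaudhari, Oyelaran and Marino are each a home-nation competitor, so the next rule applies.
Chaudhari, Oyelaran and Marino all have date of most recent title 27 Sep 2018, so the next rule applies.
Among Chaudhari, Oyelaran and Marino, by status category: Chaudhari (Grand Slam Winner) before Oyelaran and Marino (Qualifier).
Among Oyelaran and Marino, by ranking points (higher first): Oyelaran (8737 pts) before Marino (3227 pts).
Full order: Johansson, Andersen, Ivanova, Achebe, Yilmaz, Salazar, Chaudhari, Oyelaran, Marino.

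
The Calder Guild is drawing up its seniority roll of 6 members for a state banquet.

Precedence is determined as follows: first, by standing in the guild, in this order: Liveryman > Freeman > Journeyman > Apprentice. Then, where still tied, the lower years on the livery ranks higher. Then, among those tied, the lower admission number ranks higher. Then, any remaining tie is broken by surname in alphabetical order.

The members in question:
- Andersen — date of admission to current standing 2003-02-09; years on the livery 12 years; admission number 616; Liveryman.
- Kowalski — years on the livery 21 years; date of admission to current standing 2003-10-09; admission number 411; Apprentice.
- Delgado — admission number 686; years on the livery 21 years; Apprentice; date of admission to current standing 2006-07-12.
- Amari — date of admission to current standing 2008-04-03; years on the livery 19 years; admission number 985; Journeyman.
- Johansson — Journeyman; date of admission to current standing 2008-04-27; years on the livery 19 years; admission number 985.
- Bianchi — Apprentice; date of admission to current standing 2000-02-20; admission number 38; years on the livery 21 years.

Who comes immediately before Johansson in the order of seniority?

By standing in the guild: Andersen (Liveryman); then Amari and Johansson (Journeyman); then Bianchi, Kowalski and Delgado (Apprentice).
Amari and Johansson both have years on the livery 19 years, so the next rule applies.
Amari and Johansson both have admission number 985, so the next rule applies.
Among Amari and Johansson, alphabetically by surname: Amari before Johansson.
Bianchi, Kowalski and Delgado all have years on the livery 21 years, so the next rule applies.
Among Bianchi, Kowalski and Delgado, by admission number (lower first): Bianchi (38) before Kowalski (411) before Delgado (686).
Order: Andersen, Amari, Johansson, Bianchi, Kowalski, Delgado.

Amari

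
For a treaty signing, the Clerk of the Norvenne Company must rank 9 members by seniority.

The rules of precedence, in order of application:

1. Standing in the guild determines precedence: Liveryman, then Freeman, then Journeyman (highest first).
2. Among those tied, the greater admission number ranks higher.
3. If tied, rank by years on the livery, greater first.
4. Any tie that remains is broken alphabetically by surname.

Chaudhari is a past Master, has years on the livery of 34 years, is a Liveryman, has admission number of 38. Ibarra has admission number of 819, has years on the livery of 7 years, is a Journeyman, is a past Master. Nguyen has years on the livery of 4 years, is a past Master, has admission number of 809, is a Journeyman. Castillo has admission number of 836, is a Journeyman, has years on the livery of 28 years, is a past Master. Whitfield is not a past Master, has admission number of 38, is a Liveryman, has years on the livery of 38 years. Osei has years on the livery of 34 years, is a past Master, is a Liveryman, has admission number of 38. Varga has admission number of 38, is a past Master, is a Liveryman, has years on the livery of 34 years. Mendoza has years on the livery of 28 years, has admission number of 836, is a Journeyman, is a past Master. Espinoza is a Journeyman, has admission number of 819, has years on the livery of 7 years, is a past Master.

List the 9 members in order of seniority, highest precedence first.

Whitfield, Chaudhari, Osei, Varga, Castillo, Mendoza, Espinoza, Ibarra, Nguyen

By standing in the guild: Whitfield, Chaudhari, Osei and Varga (Liveryman); then Castillo, Mendoza, Espinoza, Ibarra and Nguyen (Journeyman).
Whitfield, Chaudhari, Osei and Varga all have admission number 38, so the next rule applies.
Among Whitfield, Chaudhari, Osei and Varga, by years on the livery (higher first): Whitfield (38 years) before Chaudhari, Osei and Varga (34 years).
Among Chaudhari, Osei and Varga, alphabetically by surname: Chaudhari before Osei before Varga.
Among Castillo, Mendoza, Espinoza, Ibarra and Nguyen, by admission number (higher first): Castillo and Mendoza (836) before Espinoza and Ibarra (819) before Nguyen (809).
Castillo and Mendoza both have years on the livery 28 years, so the next rule applies.
Among Castillo and Mendoza, alphabetically by surname: Castillo before Mendoza.
Espinoza and Ibarra both have years on the livery 7 years, so the next rule applies.
Among Espinoza and Ibarra, alphabetically by surname: Espinoza before Ibarra.
Full order: Whitfield, Chaudhari, Osei, Varga, Castillo, Mendoza, Espinoza, Ibarra, Nguyen.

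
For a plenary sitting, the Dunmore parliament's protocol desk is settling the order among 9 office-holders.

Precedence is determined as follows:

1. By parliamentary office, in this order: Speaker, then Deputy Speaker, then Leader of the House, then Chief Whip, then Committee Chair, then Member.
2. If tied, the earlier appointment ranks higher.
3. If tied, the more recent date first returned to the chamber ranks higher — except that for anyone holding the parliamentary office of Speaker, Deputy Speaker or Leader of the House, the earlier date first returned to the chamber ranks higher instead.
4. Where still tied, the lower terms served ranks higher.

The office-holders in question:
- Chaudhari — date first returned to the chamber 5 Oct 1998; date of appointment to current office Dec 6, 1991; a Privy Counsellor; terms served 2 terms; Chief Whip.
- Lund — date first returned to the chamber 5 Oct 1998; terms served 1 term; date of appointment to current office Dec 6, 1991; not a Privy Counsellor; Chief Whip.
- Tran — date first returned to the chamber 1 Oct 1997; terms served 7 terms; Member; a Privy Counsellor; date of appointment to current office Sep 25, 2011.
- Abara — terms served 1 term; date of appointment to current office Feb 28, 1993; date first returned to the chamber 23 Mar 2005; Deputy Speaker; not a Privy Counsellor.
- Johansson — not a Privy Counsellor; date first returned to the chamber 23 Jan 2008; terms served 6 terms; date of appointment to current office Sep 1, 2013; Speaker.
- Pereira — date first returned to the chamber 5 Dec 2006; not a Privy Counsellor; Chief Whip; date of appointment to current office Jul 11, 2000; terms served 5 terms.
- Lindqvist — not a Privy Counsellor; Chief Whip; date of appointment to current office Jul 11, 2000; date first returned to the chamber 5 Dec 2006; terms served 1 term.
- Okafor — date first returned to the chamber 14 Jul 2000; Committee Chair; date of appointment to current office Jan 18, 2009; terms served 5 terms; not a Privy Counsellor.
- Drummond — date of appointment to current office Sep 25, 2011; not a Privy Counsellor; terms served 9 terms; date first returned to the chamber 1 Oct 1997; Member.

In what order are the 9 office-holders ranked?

By parliamentary office: Johansson (Speaker); then Abara (Deputy Speaker); then Lund, Chaudhari, Lindqvist and Pereira (Chief Whip); then Okafor (Committee Chair); then Tran and Drummond (Member).
Among Lund, Chaudhari, Lindqvist and Pereira, by date of appointment to current office (earlier first): Lund and Chaudhari (Dec 6, 1991) before Lindqvist and Pereira (Jul 11, 2000).
Lund and Chaudhari both have date first returned to the chamber 5 Oct 1998, so the next rule applies.
Among Lund and Chaudhari, by terms served (lower first): Lund (1 term) before Chaudhari (2 terms).
Lindqvist and Pereira both have date first returned to the chamber 5 Dec 2006, so the next rule applies.
Among Lindqvist and Pereira, by terms served (lower first): Lindqvist (1 term) before Pereira (5 terms).
Tran and Drummond both have date of appointment to current office Sep 25, 2011, so the next rule applies.
Tran and Drummond both have date first returned to the chamber 1 Oct 1997, so the next rule applies.
Among Tran and Drummond, by terms served (lower first): Tran (7 terms) before Drummond (9 terms).
Full order: Johansson, Abara, Lund, Chaudhari, Lindqvist, Pereira, Okafor, Tran, Drummond.

Johansson, Abara, Lund, Chaudhari, Lindqvist, Pereira, Okafor, Tran, Drummond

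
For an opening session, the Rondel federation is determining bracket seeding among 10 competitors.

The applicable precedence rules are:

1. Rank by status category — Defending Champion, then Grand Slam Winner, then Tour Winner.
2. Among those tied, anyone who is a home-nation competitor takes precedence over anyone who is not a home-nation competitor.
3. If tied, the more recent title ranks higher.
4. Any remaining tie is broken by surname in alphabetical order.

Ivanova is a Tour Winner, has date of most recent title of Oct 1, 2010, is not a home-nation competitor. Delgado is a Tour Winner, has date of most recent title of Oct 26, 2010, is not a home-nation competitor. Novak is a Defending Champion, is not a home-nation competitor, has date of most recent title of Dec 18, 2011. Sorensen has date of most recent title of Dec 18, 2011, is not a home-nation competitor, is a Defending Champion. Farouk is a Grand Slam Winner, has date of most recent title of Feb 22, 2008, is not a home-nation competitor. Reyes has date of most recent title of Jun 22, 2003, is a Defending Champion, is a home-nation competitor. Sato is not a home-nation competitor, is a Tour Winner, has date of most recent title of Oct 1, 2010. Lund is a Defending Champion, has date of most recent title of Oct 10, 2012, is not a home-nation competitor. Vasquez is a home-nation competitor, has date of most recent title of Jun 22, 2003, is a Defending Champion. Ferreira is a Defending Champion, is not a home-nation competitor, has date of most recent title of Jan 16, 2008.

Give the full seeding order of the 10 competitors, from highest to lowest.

By status category: Reyes, Vasquez, Lund, Novak, Sorensen and Ferreira (Defending Champion); then Farouk (Grand Slam Winner); then Delgado, Ivanova and Sato (Tour Winner).
Among Reyes, Vasquez, Lund, Novak, Sorensen and Ferreira, a home-nation competitor before not a home-nation competitor: Reyes and Vasquez (a home-nation competitor) before Lund, Novak, Sorensen and Ferreira (not a home-nation competitor).
Reyes and Vasquez both have date of most recent title Jun 22, 2003, so the next rule applies.
Among Reyes and Vasquez, alphabetically by surname: Reyes before Vasquez.
Among Lund, Novak, Sorensen and Ferreira, by date of most recent title (later first): Lund (Oct 10, 2012) before Novak and Sorensen (Dec 18, 2011) before Ferreira (Jan 16, 2008).
Among Novak and Sorensen, alphabetically by surname: Novak before Sorensen.
Delgado, Ivanova and Sato are each not a home-nation competitor, so the next rule applies.
Among Delgado, Ivanova and Sato, by date of most recent title (later first): Delgado (Oct 26, 2010) before Ivanova and Sato (Oct 1, 2010).
Among Ivanova and Sato, alphabetically by surname: Ivanova before Sato.
Full order: Reyes, Vasquez, Lund, Novak, Sorensen, Ferreira, Farouk, Delgado, Ivanova, Sato.

Reyes, Vasquez, Lund, Novak, Sorensen, Ferreira, Farouk, Delgado, Ivanova, Sato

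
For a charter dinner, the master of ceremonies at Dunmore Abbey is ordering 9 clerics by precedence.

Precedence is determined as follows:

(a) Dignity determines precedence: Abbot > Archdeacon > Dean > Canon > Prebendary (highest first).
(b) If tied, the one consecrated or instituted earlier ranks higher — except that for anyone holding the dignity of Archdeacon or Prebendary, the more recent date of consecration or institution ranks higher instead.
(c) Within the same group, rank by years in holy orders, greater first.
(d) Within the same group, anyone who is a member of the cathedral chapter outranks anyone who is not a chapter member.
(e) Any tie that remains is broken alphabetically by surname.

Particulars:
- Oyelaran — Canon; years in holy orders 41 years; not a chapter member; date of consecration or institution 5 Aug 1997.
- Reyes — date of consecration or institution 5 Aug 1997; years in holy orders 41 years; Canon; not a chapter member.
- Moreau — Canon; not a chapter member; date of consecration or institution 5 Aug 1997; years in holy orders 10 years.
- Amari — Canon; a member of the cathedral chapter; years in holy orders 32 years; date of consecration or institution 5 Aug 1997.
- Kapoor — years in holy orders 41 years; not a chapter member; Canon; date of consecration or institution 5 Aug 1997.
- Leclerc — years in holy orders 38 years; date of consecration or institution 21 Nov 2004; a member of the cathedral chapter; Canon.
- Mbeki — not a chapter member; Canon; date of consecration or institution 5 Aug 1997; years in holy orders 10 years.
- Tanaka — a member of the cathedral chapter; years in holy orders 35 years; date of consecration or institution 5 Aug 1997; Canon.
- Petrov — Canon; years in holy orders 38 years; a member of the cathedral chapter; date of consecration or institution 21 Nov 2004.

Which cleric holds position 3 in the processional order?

Reyes

By dignity: Kapoor, Oyelaran, Reyes, Tanaka, Amari, Mbeki, Moreau, Leclerc and Petrov (Canon).
Among Kapoor, Oyelaran, Reyes, Tanaka, Amari, Mbeki, Moreau, Leclerc and Petrov, by date of consecration or institution (earlier first): Kapoor, Oyelaran, Reyes, Tanaka, Amari, Mbeki and Moreau (5 Aug 1997) before Leclerc and Petrov (21 Nov 2004).
Among Kapoor, Oyelaran, Reyes, Tanaka, Amari, Mbeki and Moreau, by years in holy orders (higher first): Kapoor, Oyelaran and Reyes (41 years) before Tanaka (35 years) before Amari (32 years) before Mbeki and Moreau (10 years).
Kapoor, Oyelaran and Reyes are each not a chapter member, so the next rule applies.
Among Kapoor, Oyelaran and Reyes, alphabetically by surname: Kapoor before Oyelaran before Reyes.
Mbeki and Moreau are each not a chapter member, so the next rule applies.
Among Mbeki and Moreau, alphabetically by surname: Mbeki before Moreau.
Leclerc and Petrov both have years in holy orders 38 years, so the next rule applies.
Leclerc and Petrov are each a member of the cathedral chapter, so the next rule applies.
Among Leclerc and Petrov, alphabetically by surname: Leclerc before Petrov.
Order: Kapoor, Oyelaran, Reyes, Tanaka, Amari, Mbeki, Moreau, Leclerc, Petrov.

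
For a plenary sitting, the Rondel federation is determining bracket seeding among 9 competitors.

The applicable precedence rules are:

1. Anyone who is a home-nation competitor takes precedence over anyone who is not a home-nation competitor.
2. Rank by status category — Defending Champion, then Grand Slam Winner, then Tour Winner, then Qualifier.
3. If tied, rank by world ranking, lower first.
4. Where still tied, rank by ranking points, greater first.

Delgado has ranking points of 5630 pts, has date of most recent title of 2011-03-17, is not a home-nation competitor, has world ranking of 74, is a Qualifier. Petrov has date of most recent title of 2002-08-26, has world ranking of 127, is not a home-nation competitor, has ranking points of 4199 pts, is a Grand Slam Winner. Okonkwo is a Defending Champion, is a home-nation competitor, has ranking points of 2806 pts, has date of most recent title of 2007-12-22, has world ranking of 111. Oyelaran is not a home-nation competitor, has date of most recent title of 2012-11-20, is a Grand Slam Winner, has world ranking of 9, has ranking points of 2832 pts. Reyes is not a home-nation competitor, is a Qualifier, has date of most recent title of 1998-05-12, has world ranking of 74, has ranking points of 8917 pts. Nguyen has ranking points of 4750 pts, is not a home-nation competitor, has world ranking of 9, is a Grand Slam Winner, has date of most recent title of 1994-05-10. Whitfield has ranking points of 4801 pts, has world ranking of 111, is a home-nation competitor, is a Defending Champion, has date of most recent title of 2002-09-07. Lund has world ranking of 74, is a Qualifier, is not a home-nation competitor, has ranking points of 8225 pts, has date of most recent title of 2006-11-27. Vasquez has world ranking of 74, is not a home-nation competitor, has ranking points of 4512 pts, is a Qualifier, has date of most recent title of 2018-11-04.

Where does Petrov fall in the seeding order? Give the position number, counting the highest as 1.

5

By the first rule: Whitfield and Okonkwo (both a home-nation competitor); then Nguyen, Oyelaran, Petrov, Reyes, Lund, Delgado and Vasquez (each not a home-nation competitor).
Whitfield and Okonkwo are each Defending Champion, so the next rule applies.
Whitfield and Okonkwo both have world ranking 111, so the next rule applies.
Among Whitfield and Okonkwo, by ranking points (higher first): Whitfield (4801 pts) before Okonkwo (2806 pts).
Among Nguyen, Oyelaran, Petrov, Reyes, Lund, Delgado and Vasquez, by status category: Nguyen, Oyelaran and Petrov (Grand Slam Winner) before Reyes, Lund, Delgado and Vasquez (Qualifier).
Among Nguyen, Oyelaran and Petrov, by world ranking (lower first): Nguyen and Oyelaran (9) before Petrov (127).
Among Nguyen and Oyelaran, by ranking points (higher first): Nguyen (4750 pts) before Oyelaran (2832 pts).
Reyes, Lund, Delgado and Vasquez all have world ranking 74, so the next rule applies.
Among Reyes, Lund, Delgado and Vasquez, by ranking points (higher first): Reyes (8917 pts) before Lund (8225 pts) before Delgado (5630 pts) before Vasquez (4512 pts).
Order: Whitfield, Okonkwo, Nguyen, Oyelaran, Petrov, Reyes, Lund, Delgado, Vasquez. So position 5.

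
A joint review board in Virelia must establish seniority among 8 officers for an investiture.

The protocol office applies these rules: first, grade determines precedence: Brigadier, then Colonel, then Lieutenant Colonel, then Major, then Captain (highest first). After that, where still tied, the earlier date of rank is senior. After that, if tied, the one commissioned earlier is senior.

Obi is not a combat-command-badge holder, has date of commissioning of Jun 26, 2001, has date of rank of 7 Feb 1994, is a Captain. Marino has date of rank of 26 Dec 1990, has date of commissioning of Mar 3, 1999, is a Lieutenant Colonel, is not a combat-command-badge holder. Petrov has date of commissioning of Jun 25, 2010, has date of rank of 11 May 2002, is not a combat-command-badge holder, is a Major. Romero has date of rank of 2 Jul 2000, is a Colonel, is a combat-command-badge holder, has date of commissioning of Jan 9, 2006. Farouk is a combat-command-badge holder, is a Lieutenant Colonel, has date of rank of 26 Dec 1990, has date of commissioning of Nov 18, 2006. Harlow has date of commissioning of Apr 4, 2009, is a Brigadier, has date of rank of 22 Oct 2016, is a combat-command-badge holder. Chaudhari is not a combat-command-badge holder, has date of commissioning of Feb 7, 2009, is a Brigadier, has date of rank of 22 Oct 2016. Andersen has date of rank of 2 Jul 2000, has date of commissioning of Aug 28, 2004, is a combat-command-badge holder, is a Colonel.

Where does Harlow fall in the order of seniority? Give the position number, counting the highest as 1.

2

By grade: Chaudhari and Harlow (Brigadier); then Andersen and Romero (Colonel); then Marino and Farouk (Lieutenant Colonel); then Petrov (Major); then Obi (Captain).
Chaudhari and Harlow both have date of rank 22 Oct 2016, so the next rule applies.
Among Chaudhari and Harlow, by date of commissioning (earlier first): Chaudhari (Feb 7, 2009) before Harlow (Apr 4, 2009).
Andersen and Romero both have date of rank 2 Jul 2000, so the next rule applies.
Among Andersen and Romero, by date of commissioning (earlier first): Andersen (Aug 28, 2004) before Romero (Jan 9, 2006).
Marino and Farouk both have date of rank 26 Dec 1990, so the next rule applies.
Among Marino and Farouk, by date of commissioning (earlier first): Marino (Mar 3, 1999) before Farouk (Nov 18, 2006).
Order: Chaudhari, Harlow, Andersen, Romero, Marino, Farouk, Petrov, Obi. So position 2.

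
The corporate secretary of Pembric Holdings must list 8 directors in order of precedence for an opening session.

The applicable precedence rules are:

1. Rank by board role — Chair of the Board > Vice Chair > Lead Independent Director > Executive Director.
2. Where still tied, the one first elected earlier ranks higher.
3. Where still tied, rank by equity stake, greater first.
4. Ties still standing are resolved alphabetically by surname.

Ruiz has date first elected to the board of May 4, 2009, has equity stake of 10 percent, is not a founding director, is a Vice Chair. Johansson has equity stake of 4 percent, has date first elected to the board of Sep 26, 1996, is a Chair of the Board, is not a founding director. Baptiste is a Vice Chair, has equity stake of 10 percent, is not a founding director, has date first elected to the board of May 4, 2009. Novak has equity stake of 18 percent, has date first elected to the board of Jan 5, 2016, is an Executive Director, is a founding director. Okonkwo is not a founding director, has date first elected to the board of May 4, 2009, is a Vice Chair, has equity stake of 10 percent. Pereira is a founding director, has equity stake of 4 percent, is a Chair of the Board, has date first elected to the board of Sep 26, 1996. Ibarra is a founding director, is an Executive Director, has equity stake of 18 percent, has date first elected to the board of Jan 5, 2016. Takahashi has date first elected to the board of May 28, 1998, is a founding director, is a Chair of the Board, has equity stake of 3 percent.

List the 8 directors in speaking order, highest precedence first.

By board role: Johansson, Pereira and Takahashi (Chair of the Board); then Baptiste, Okonkwo and Ruiz (Vice Chair); then Ibarra and Novak (Executive Director).
Among Johansson, Pereira and Takahashi, by date first elected to the board (earlier first): Johansson and Pereira (Sep 26, 1996) before Takahashi (May 28, 1998).
Johansson and Pereira both have equity stake 4 percent, so the next rule applies.
Among Johansson and Pereira, alphabetically by surname: Johansson before Pereira.
Baptiste, Okonkwo and Ruiz all have date first elected to the board May 4, 2009, so the next rule applies.
Baptiste, Okonkwo and Ruiz all have equity stake 10 percent, so the next rule applies.
Among Baptiste, Okonkwo and Ruiz, alphabetically by surname: Baptiste before Okonkwo before Ruiz.
Ibarra and Novak both have date first elected to the board Jan 5, 2016, so the next rule applies.
Ibarra and Novak both have equity stake 18 percent, so the next rule applies.
Among Ibarra and Novak, alphabetically by surname: Ibarra before Novak.
Full order: Johansson, Pereira, Takahashi, Baptiste, Okonkwo, Ruiz, Ibarra, Novak.

Johansson, Pereira, Takahashi, Baptiste, Okonkwo, Ruiz, Ibarra, Novak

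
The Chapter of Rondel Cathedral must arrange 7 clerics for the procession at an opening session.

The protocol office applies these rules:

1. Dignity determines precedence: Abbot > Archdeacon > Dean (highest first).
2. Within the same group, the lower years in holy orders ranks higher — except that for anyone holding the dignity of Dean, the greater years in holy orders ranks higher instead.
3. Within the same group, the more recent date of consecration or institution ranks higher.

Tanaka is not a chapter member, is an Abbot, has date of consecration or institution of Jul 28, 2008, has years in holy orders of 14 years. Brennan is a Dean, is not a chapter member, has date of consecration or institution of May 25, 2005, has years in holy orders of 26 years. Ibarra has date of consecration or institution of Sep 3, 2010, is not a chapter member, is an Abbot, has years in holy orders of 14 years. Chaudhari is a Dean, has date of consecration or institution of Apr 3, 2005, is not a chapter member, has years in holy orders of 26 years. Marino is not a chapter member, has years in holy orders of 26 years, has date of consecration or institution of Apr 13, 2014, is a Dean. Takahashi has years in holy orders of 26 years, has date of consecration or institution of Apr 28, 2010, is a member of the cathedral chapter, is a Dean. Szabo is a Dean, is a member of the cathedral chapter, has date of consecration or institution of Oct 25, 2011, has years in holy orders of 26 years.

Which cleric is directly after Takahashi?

Brennan

By dignity: Ibarra and Tanaka (Abbot); then Marino, Szabo, Takahashi, Brennan and Chaudhari (Dean).
Ibarra and Tanaka both have years in holy orders 14 years, so the next rule applies.
Among Ibarra and Tanaka, by date of consecration or institution (later first): Ibarra (Sep 3, 2010) before Tanaka (Jul 28, 2008).
Marino, Szabo, Takahashi, Brennan and Chaudhari all have years in holy orders 26 years, so the next rule applies.
Among Marino, Szabo, Takahashi, Brennan and Chaudhari, by date of consecration or institution (later first): Marino (Apr 13, 2014) before Szabo (Oct 25, 2011) before Takahashi (Apr 28, 2010) before Brennan (May 25, 2005) before Chaudhari (Apr 3, 2005).
Order: Ibarra, Tanaka, Marino, Szabo, Takahashi, Brennan, Chaudhari.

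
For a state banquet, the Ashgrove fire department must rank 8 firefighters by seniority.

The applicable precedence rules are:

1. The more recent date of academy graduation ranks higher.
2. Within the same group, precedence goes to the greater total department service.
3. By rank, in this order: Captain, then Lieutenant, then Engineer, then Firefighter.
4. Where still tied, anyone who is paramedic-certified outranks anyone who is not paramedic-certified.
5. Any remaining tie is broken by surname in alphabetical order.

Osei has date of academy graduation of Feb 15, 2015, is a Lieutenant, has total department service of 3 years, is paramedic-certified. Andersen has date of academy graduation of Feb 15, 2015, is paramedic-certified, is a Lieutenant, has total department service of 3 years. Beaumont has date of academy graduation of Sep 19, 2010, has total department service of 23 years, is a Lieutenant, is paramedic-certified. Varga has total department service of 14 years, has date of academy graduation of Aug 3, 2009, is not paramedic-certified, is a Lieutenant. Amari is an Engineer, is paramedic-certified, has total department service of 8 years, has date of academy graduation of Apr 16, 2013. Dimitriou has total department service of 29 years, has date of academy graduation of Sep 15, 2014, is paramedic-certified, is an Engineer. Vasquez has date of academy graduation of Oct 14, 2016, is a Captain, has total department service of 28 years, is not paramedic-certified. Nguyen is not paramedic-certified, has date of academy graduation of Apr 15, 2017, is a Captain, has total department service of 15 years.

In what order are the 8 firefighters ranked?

By date of academy graduation (later first): Nguyen (Apr 15, 2017); then Vasquez (Oct 14, 2016); then Andersen and Osei (both Feb 15, 2015); then Dimitriou (Sep 15, 2014); then Amari (Apr 16, 2013); then Beaumont (Sep 19, 2010); then Varga (Aug 3, 2009).
Andersen and Osei both have total department service 3 years, so the next rule applies.
Andersen and Osei are each Lieutenant, so the next rule applies.
Andersen and Osei are each paramedic-certified, so the next rule applies.
Among Andersen and Osei, alphabetically by surname: Andersen before Osei.
Full order: Nguyen, Vasquez, Andersen, Osei, Dimitriou, Amari, Beaumont, Varga.

Nguyen, Vasquez, Andersen, Osei, Dimitriou, Amari, Beaumont, Varga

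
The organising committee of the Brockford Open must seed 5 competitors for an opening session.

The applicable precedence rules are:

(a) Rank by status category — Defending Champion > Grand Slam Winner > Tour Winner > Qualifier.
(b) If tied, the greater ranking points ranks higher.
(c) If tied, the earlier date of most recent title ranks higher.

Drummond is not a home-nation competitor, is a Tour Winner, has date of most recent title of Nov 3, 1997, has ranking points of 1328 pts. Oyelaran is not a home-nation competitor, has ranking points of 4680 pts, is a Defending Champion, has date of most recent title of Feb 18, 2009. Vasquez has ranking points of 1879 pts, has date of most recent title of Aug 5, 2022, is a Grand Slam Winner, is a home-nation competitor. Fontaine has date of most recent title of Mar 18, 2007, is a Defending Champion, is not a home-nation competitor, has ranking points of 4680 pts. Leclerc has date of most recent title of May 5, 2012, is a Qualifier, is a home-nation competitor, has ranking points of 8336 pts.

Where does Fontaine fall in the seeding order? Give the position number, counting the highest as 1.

By status category: Fontaine and Oyelaran (Defending Champion); then Vasquez (Grand Slam Winner); then Drummond (Tour Winner); then Leclerc (Qualifier).
Fontaine and Oyelaran both have ranking points 4680 pts, so the next rule applies.
Among Fontaine and Oyelaran, by date of most recent title (earlier first): Fontaine (Mar 18, 2007) before Oyelaran (Feb 18, 2009).
Order: Fontaine, Oyelaran, Vasquez, Drummond, Leclerc. So position 1.

1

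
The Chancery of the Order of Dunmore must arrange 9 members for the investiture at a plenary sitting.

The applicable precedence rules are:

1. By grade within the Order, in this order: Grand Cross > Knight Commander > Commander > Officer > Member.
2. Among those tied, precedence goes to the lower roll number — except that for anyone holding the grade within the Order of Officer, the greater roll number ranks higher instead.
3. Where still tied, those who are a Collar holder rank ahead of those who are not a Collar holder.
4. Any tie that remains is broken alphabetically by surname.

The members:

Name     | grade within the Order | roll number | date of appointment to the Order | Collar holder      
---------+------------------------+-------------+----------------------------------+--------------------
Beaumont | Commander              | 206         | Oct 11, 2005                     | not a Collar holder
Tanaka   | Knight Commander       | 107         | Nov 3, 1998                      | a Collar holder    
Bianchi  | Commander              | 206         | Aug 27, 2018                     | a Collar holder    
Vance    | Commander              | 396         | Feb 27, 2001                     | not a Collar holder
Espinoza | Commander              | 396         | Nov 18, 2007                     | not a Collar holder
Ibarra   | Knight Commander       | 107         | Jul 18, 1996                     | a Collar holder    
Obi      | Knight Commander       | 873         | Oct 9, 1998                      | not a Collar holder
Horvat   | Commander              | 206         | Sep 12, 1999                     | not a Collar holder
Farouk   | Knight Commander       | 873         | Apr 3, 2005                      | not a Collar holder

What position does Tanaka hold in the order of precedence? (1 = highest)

By grade within the Order: Ibarra, Tanaka, Farouk and Obi (Knight Commander); then Bianchi, Beaumont, Horvat, Espinoza and Vance (Commander).
Among Ibarra, Tanaka, Farouk and Obi, by roll number (lower first): Ibarra and Tanaka (107) before Farouk and Obi (873).
Ibarra and Tanaka are each a Collar holder, so the next rule applies.
Among Ibarra and Tanaka, alphabetically by surname: Ibarra before Tanaka.
Farouk and Obi are each not a Collar holder, so the next rule applies.
Among Farouk and Obi, alphabetically by surname: Farouk before Obi.
Among Bianchi, Beaumont, Horvat, Espinoza and Vance, by roll number (lower first): Bianchi, Beaumont and Horvat (206) before Espinoza and Vance (396).
Among Bianchi, Beaumont and Horvat, a Collar holder before not a Collar holder: Bianchi (a Collar holder) before Beaumont and Horvat (not a Collar holder).
Among Beaumont and Horvat, alphabetically by surname: Beaumont before Horvat.
Espinoza and Vance are each not a Collar holder, so the next rule applies.
Among Espinoza and Vance, alphabetically by surname: Espinoza before Vance.
Order: Ibarra, Tanaka, Farouk, Obi, Bianchi, Beaumont, Horvat, Espinoza, Vance. So position 2.

2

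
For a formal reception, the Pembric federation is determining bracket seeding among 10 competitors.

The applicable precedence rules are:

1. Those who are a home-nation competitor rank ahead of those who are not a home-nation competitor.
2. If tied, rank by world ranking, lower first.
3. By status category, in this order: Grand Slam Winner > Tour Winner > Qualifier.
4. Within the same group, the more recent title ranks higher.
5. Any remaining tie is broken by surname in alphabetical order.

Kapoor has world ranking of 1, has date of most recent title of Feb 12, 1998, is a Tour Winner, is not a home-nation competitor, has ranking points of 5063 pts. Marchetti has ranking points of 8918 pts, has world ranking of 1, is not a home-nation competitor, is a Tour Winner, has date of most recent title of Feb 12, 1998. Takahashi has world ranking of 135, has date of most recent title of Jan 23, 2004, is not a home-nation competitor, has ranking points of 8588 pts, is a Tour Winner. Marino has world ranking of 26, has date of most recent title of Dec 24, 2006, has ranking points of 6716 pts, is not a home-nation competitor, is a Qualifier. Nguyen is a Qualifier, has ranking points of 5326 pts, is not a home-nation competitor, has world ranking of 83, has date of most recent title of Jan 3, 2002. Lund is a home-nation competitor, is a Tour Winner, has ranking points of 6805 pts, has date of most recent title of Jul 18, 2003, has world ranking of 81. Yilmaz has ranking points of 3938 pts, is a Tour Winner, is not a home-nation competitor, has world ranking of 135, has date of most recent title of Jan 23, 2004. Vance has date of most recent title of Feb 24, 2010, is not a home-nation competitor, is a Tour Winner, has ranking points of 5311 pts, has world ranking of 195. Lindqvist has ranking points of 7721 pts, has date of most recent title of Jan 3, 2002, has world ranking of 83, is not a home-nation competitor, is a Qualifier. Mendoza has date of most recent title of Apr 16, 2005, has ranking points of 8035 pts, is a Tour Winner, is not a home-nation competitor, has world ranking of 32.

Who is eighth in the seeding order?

Takahashi

By the first rule: Lund (a home-nation competitor); then Kapoor, Marchetti, Marino, Mendoza, Lindqvist, Nguyen, Takahashi, Yilmaz and Vance (each not a home-nation competitor).
Among Kapoor, Marchetti, Marino, Mendoza, Lindqvist, Nguyen, Takahashi, Yilmaz and Vance, by world ranking (lower first): Kapoor and Marchetti (1) before Marino (26) before Mendoza (32) before Lindqvist and Nguyen (83) before Takahashi and Yilmaz (135) before Vance (195).
Kapoor and Marchetti are each Tour Winner, so the next rule applies.
Kapoor and Marchetti both have date of most recent title Feb 12, 1998, so the next rule applies.
Among Kapoor and Marchetti, alphabetically by surname: Kapoor before Marchetti.
Lindqvist and Nguyen are each Qualifier, so the next rule applies.
Lindqvist and Nguyen both have date of most recent title Jan 3, 2002, so the next rule applies.
Among Lindqvist and Nguyen, alphabetically by surname: Lindqvist before Nguyen.
Takahashi and Yilmaz are each Tour Winner, so the next rule applies.
Takahashi and Yilmaz both have date of most recent title Jan 23, 2004, so the next rule applies.
Among Takahashi and Yilmaz, alphabetically by surname: Takahashi before Yilmaz.
Order: Lund, Kapoor, Marchetti, Marino, Mendoza, Lindqvist, Nguyen, Takahashi, Yilmaz, Vance.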